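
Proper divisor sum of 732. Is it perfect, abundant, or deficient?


Proper divisors: 1, 2, 3, 4, 6, 12, 61, 122, 183, 244, 366
Sum = 1 + 2 + 3 + 4 + 6 + 12 + 61 + 122 + 183 + 244 + 366 = 1004
1004 > 732 → abundant

s(732) = 1004 (abundant)


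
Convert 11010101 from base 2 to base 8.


11010101 (base 2) = 213 (decimal)
213 (decimal) = 325 (base 8)


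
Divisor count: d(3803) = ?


3803 = 3803^1
d(3803) = (1+1) = 2

2 divisors


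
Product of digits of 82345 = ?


8 × 2 × 3 × 4 × 5 = 960


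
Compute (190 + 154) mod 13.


190 + 154 = 344
344 mod 13 = 6


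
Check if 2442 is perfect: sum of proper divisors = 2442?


Proper divisors of 2442: 1, 2, 3, 6, 11, 22, 33, 37, 66, 74, 111, 222, 407, 814, 1221
Sum = 1 + 2 + 3 + 6 + 11 + 22 + 33 + 37 + 66 + 74 + 111 + 222 + 407 + 814 + 1221 = 3030

No, 2442 is not perfect (3030 ≠ 2442)


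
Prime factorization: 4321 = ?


4321 / 29 = 149
149 / 149 = 1
4321 = 29 × 149


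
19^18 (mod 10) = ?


19^1 mod 10 = 9
19^2 mod 10 = 1
19^3 mod 10 = 9
19^4 mod 10 = 1
19^5 mod 10 = 9
19^6 mod 10 = 1
19^7 mod 10 = 9
19^8 mod 10 = 1
19^9 mod 10 = 9
19^10 mod 10 = 1
19^11 mod 10 = 9
19^12 mod 10 = 1
19^13 mod 10 = 9
19^14 mod 10 = 1
19^15 mod 10 = 9
19^16 mod 10 = 1
19^17 mod 10 = 9
19^18 mod 10 = 1


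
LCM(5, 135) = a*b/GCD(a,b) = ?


GCD(5, 135) = 5
LCM = 5*135/5 = 675/5 = 135

LCM = 135


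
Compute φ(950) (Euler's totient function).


950 = 2 × 5^2 × 19
Prime factors: 2, 5, 19
φ(950) = 950 × (1-1/2) × (1-1/5) × (1-1/19)
= 950 × 1/2 × 4/5 × 18/19 = 360

φ(950) = 360


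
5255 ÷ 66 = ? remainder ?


5255 = 66 * 79 + 41
Check: 5214 + 41 = 5255

q = 79, r = 41


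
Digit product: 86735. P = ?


8 × 6 × 7 × 3 × 5 = 5040


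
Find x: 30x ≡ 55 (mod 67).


GCD(30, 67) = 1, unique solution
a^(-1) mod 67 = 38
x = 38 * 55 mod 67 = 13

x ≡ 13 (mod 67)


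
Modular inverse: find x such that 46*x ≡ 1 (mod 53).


Use the extended Euclidean algorithm on (53, 46); each row r = 53*s + 46*t:
r=53, s=1, t=0
r=46, s=0, t=1
q=1: r=7, s=1, t=-1   [53*(1) + 46*(-1) = 7]
q=6: r=4, s=-6, t=7   [53*(-6) + 46*(7) = 4]
q=1: r=3, s=7, t=-8   [53*(7) + 46*(-8) = 3]
q=1: r=1, s=-13, t=15   [53*(-13) + 46*(15) = 1]
q=3: r=0, s=46, t=-53   [53*(46) + 46*(-53) = 0]
GCD = 1 with t = 15, so 46*(15) ≡ 1 (mod 53)
Inverse = 15 mod 53 = 15
Check: 46 * 15 = 690 ≡ 1 (mod 53)

46^(-1) ≡ 15 (mod 53)


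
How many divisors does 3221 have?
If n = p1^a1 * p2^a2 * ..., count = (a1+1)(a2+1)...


3221 = 3221^1
d(3221) = (1+1) = 2

2 divisors


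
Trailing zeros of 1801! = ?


floor(1801/5) = 360
floor(1801/25) = 72
floor(1801/125) = 14
floor(1801/625) = 2
Total = 448

448 trailing zeros


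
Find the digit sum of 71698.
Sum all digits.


7 + 1 + 6 + 9 + 8 = 31


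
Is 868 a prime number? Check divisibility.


868 / 2 = 434 (exact division)
868 is NOT prime.

No, 868 is not prime


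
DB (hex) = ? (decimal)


DB (base 16) = 219 (decimal)
219 (decimal) = 219 (base 10)


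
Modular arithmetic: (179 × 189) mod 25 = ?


179 × 189 = 33831
33831 mod 25 = 6


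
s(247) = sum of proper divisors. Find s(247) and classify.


Proper divisors: 1, 13, 19
Sum = 1 + 13 + 19 = 33
33 < 247 → deficient

s(247) = 33 (deficient)


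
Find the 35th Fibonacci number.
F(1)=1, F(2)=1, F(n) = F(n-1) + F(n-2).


Sequence: 1, 1, 2, 3, 5, 8, 13, 21, 34, 55, 89, 144, 233, 377, 610, 987, 1597, 2584, 4181, 6765, 10946, 17711, 28657, 46368, 75025, 121393, 196418, 317811, 514229, 832040, 1346269, 2178309, 3524578, 5702887, 9227465
F(35) = 9227465


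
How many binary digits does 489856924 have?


489856924 in base 2 = 11101001100101001111110011100
Number of digits = 29

29 digits (base 2)


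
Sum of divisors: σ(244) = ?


Divisors of 244: 1, 2, 4, 61, 122, 244
Sum = 1 + 2 + 4 + 61 + 122 + 244 = 434

σ(244) = 434


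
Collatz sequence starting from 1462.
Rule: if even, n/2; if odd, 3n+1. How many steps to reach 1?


1462 → 731 → 2194 → 1097 → 3292 → 1646 → 823 → 2470 → 1235 → 3706 → 1853 → 5560 → 2780 → 1390 → 695 → 2086 → 1043 → 3130 → 1565 → 4696 → 2348 → 1174 → 587 → 1762 → 881 → 2644 → 1322 → 661 → 1984 → 992 → 496 → 248 → 124 → 62 → 31 → 94 → 47 → 142 → 71 → 214 → 107 → 322 → 161 → 484 → 242 → 121 → 364 → 182 → 91 → 274 → 137 → 412 → 206 → 103 → 310 → 155 → 466 → 233 → 700 → 350 → 175 → 526 → 263 → 790 → 395 → 1186 → 593 → 1780 → 890 → 445 → 1336 → 668 → 334 → 167 → 502 → 251 → 754 → 377 → 1132 → 566 → 283 → 850 → 425 → 1276 → 638 → 319 → 958 → 479 → 1438 → 719 → 2158 → 1079 → 3238 → 1619 → 4858 → 2429 → 7288 → 3644 → 1822 → 911 → 2734 → 1367 → 4102 → 2051 → 6154 → 3077 → 9232 → 4616 → 2308 → 1154 → 577 → 1732 → 866 → 433 → 1300 → 650 → 325 → 976 → 488 → 244 → 122 → 61 → 184 → 92 → 46 → 23 → 70 → 35 → 106 → 53 → 160 → 80 → 40 → 20 → 10 → 5 → 16 → 8 → 4 → 2 → 1
Total steps = 140

140 steps


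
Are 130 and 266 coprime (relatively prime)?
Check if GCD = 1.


Euclidean algorithm:
266 = 2 * 130 + 6
130 = 21 * 6 + 4
6 = 1 * 4 + 2
4 = 2 * 2 + 0
GCD(130, 266) = 2

No, not coprime (GCD = 2)


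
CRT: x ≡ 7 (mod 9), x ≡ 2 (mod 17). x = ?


M = 9*17 = 153
M1 = M/9 = 17, M2 = M/17 = 9
M1^(-1) mod 9 = 8, M2^(-1) mod 17 = 2
x = 7*17*8 + 2*9*2 = 988
988 mod 153 = 70
Check: 70 mod 9 = 7 ✓, 70 mod 17 = 2 ✓

x ≡ 70 (mod 153)


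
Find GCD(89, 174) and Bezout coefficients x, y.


Tabular extended Euclidean (each row: r = 89*s + 174*t):
r=89, s=1, t=0
r=174, s=0, t=1
q=0: r=89, s=1, t=0   [89*(1) + 174*(0) = 89]
q=1: r=85, s=-1, t=1   [89*(-1) + 174*(1) = 85]
q=1: r=4, s=2, t=-1   [89*(2) + 174*(-1) = 4]
q=21: r=1, s=-43, t=22   [89*(-43) + 174*(22) = 1]
q=4: r=0, s=174, t=-89   [89*(174) + 174*(-89) = 0]
GCD = 1; from the row with r=1: x=-43, y=22
Check: 89*(-43) + 174*(22) = -3827 + 3828 = 1

GCD = 1, x = -43, y = 22


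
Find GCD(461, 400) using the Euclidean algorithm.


461 = 1 * 400 + 61
400 = 6 * 61 + 34
61 = 1 * 34 + 27
34 = 1 * 27 + 7
27 = 3 * 7 + 6
7 = 1 * 6 + 1
6 = 6 * 1 + 0
GCD = 1


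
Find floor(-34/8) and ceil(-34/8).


-34/8 = -4.2500
floor = -5
ceil = -4

floor = -5, ceil = -4


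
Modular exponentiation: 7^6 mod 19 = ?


7^1 mod 19 = 7
7^2 mod 19 = 11
7^3 mod 19 = 1
7^4 mod 19 = 7
7^5 mod 19 = 11
7^6 mod 19 = 1


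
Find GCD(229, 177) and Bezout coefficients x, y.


Tabular extended Euclidean (each row: r = 229*s + 177*t):
r=229, s=1, t=0
r=177, s=0, t=1
q=1: r=52, s=1, t=-1   [229*(1) + 177*(-1) = 52]
q=3: r=21, s=-3, t=4   [229*(-3) + 177*(4) = 21]
q=2: r=10, s=7, t=-9   [229*(7) + 177*(-9) = 10]
q=2: r=1, s=-17, t=22   [229*(-17) + 177*(22) = 1]
q=10: r=0, s=177, t=-229   [229*(177) + 177*(-229) = 0]
GCD = 1; from the row with r=1: x=-17, y=22
Check: 229*(-17) + 177*(22) = -3893 + 3894 = 1

GCD = 1, x = -17, y = 22


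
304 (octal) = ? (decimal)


304 (base 8) = 196 (decimal)
196 (decimal) = 196 (base 10)


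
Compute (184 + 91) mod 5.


184 + 91 = 275
275 mod 5 = 0


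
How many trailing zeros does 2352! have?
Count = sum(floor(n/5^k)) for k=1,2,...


floor(2352/5) = 470
floor(2352/25) = 94
floor(2352/125) = 18
floor(2352/625) = 3
Total = 585

585 trailing zeros


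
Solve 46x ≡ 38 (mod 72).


GCD(46, 72) = 2 divides 38
Divide: 23x ≡ 19 (mod 36)
x ≡ 29 (mod 36)


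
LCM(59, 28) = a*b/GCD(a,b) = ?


GCD(59, 28) = 1
LCM = 59*28/1 = 1652/1 = 1652

LCM = 1652


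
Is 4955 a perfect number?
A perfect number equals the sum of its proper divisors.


Proper divisors of 4955: 1, 5, 991
Sum = 1 + 5 + 991 = 997

No, 4955 is not perfect (997 ≠ 4955)


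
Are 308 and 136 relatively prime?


Euclidean algorithm:
308 = 2 * 136 + 36
136 = 3 * 36 + 28
36 = 1 * 28 + 8
28 = 3 * 8 + 4
8 = 2 * 4 + 0
GCD(308, 136) = 4

No, not coprime (GCD = 4)


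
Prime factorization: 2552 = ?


2552 / 2 = 1276
1276 / 2 = 638
638 / 2 = 319
319 / 11 = 29
29 / 29 = 1
2552 = 2^3 × 11 × 29


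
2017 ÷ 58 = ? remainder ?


2017 = 58 * 34 + 45
Check: 1972 + 45 = 2017

q = 34, r = 45


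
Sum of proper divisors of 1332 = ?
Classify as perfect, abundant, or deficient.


Proper divisors: 1, 2, 3, 4, 6, 9, 12, 18, 36, 37, 74, 111, 148, 222, 333, 444, 666
Sum = 1 + 2 + 3 + 4 + 6 + 9 + 12 + 18 + 36 + 37 + 74 + 111 + 148 + 222 + 333 + 444 + 666 = 2126
2126 > 1332 → abundant

s(1332) = 2126 (abundant)


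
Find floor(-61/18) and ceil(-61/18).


-61/18 = -3.3889
floor = -4
ceil = -3

floor = -4, ceil = -3


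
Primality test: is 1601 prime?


Check divisors up to sqrt(1601) = 40.0125
No divisors found.
1601 is prime.

Yes, 1601 is prime


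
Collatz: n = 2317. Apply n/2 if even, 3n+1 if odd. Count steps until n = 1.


2317 → 6952 → 3476 → 1738 → 869 → 2608 → 1304 → 652 → 326 → 163 → 490 → 245 → 736 → 368 → 184 → 92 → 46 → 23 → 70 → 35 → 106 → 53 → 160 → 80 → 40 → 20 → 10 → 5 → 16 → 8 → 4 → 2 → 1
Total steps = 32

32 steps


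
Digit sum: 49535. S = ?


4 + 9 + 5 + 3 + 5 = 26


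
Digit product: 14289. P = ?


1 × 4 × 2 × 8 × 9 = 576


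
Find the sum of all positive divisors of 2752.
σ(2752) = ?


Divisors of 2752: 1, 2, 4, 8, 16, 32, 43, 64, 86, 172, 344, 688, 1376, 2752
Sum = 1 + 2 + 4 + 8 + 16 + 32 + 43 + 64 + 86 + 172 + 344 + 688 + 1376 + 2752 = 5588

σ(2752) = 5588


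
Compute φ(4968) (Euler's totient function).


4968 = 2^3 × 3^3 × 23
Prime factors: 2, 3, 23
φ(4968) = 4968 × (1-1/2) × (1-1/3) × (1-1/23)
= 4968 × 1/2 × 2/3 × 22/23 = 1584

φ(4968) = 1584


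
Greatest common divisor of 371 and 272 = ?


371 = 1 * 272 + 99
272 = 2 * 99 + 74
99 = 1 * 74 + 25
74 = 2 * 25 + 24
25 = 1 * 24 + 1
24 = 24 * 1 + 0
GCD = 1


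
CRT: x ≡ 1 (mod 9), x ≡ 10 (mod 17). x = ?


M = 9*17 = 153
M1 = M/9 = 17, M2 = M/17 = 9
M1^(-1) mod 9 = 8, M2^(-1) mod 17 = 2
x = 1*17*8 + 10*9*2 = 316
316 mod 153 = 10
Check: 10 mod 9 = 1 ✓, 10 mod 17 = 10 ✓

x ≡ 10 (mod 153)


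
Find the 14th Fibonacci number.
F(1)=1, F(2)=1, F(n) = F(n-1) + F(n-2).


Sequence: 1, 1, 2, 3, 5, 8, 13, 21, 34, 55, 89, 144, 233, 377
F(14) = 377


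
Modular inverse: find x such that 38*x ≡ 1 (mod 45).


Use the extended Euclidean algorithm on (45, 38); each row r = 45*s + 38*t:
r=45, s=1, t=0
r=38, s=0, t=1
q=1: r=7, s=1, t=-1   [45*(1) + 38*(-1) = 7]
q=5: r=3, s=-5, t=6   [45*(-5) + 38*(6) = 3]
q=2: r=1, s=11, t=-13   [45*(11) + 38*(-13) = 1]
q=3: r=0, s=-38, t=45   [45*(-38) + 38*(45) = 0]
GCD = 1 with t = -13, so 38*(-13) ≡ 1 (mod 45)
Inverse = -13 mod 45 = 32
Check: 38 * 32 = 1216 ≡ 1 (mod 45)

38^(-1) ≡ 32 (mod 45)


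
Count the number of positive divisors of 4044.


4044 = 2^2 × 3^1 × 337^1
d(4044) = (2+1) × (1+1) × (1+1) = 12

12 divisors


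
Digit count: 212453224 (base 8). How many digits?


212453224 in base 8 = 1452343550
Number of digits = 10

10 digits (base 8)


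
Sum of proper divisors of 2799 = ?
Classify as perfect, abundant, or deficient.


Proper divisors: 1, 3, 9, 311, 933
Sum = 1 + 3 + 9 + 311 + 933 = 1257
1257 < 2799 → deficient

s(2799) = 1257 (deficient)


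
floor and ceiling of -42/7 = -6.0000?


-42/7 = -6.0000
floor = -6
ceil = -6

floor = -6, ceil = -6


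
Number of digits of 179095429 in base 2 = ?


179095429 in base 2 = 1010101011001100011110000101
Number of digits = 28

28 digits (base 2)


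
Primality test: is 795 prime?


795 / 3 = 265 (exact division)
795 is NOT prime.

No, 795 is not prime


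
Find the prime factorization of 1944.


1944 / 2 = 972
972 / 2 = 486
486 / 2 = 243
243 / 3 = 81
81 / 3 = 27
27 / 3 = 9
9 / 3 = 3
3 / 3 = 1
1944 = 2^3 × 3^5


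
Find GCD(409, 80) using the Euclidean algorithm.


409 = 5 * 80 + 9
80 = 8 * 9 + 8
9 = 1 * 8 + 1
8 = 8 * 1 + 0
GCD = 1


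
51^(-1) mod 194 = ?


Use the extended Euclidean algorithm on (194, 51); each row r = 194*s + 51*t:
r=194, s=1, t=0
r=51, s=0, t=1
q=3: r=41, s=1, t=-3   [194*(1) + 51*(-3) = 41]
q=1: r=10, s=-1, t=4   [194*(-1) + 51*(4) = 10]
q=4: r=1, s=5, t=-19   [194*(5) + 51*(-19) = 1]
q=10: r=0, s=-51, t=194   [194*(-51) + 51*(194) = 0]
GCD = 1 with t = -19, so 51*(-19) ≡ 1 (mod 194)
Inverse = -19 mod 194 = 175
Check: 51 * 175 = 8925 ≡ 1 (mod 194)

51^(-1) ≡ 175 (mod 194)


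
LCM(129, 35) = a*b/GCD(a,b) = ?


GCD(129, 35) = 1
LCM = 129*35/1 = 4515/1 = 4515

LCM = 4515


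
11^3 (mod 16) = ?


11^1 mod 16 = 11
11^2 mod 16 = 9
11^3 mod 16 = 3


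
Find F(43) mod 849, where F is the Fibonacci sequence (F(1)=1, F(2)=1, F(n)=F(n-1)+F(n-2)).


F(k) mod 849 for k=1..43:
1, 1, 2, 3, 5, 8, 13, 21, 34, 55, 89, 144, 233, 377, 610, 138, 748, 37, 785, 822, 758, 731, 640, 522, 313, 835, 299, 285, 584, 20, 604, 624, 379, 154, 533, 687, 371, 209, 580, 789, 520, 460, 131
F(43) mod 849 = 131


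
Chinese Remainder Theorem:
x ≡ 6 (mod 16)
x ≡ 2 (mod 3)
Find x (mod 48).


M = 16*3 = 48
M1 = M/16 = 3, M2 = M/3 = 16
M1^(-1) mod 16 = 11, M2^(-1) mod 3 = 1
x = 6*3*11 + 2*16*1 = 230
230 mod 48 = 38
Check: 38 mod 16 = 6 ✓, 38 mod 3 = 2 ✓

x ≡ 38 (mod 48)


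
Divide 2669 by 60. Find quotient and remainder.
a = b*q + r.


2669 = 60 * 44 + 29
Check: 2640 + 29 = 2669

q = 44, r = 29


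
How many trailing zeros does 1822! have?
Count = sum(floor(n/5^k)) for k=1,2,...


floor(1822/5) = 364
floor(1822/25) = 72
floor(1822/125) = 14
floor(1822/625) = 2
Total = 452

452 trailing zeros


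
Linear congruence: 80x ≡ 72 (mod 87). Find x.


GCD(80, 87) = 1, unique solution
a^(-1) mod 87 = 62
x = 62 * 72 mod 87 = 27

x ≡ 27 (mod 87)


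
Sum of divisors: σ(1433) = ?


Divisors of 1433: 1, 1433
Sum = 1 + 1433 = 1434

σ(1433) = 1434


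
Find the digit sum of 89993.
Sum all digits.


8 + 9 + 9 + 9 + 3 = 38


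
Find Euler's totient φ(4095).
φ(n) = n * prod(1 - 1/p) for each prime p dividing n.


4095 = 3^2 × 5 × 7 × 13
Prime factors: 3, 5, 7, 13
φ(4095) = 4095 × (1-1/3) × (1-1/5) × (1-1/7) × (1-1/13)
= 4095 × 2/3 × 4/5 × 6/7 × 12/13 = 1728

φ(4095) = 1728


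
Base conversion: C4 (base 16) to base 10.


C4 (base 16) = 196 (decimal)
196 (decimal) = 196 (base 10)


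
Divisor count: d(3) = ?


3 = 3^1
d(3) = (1+1) = 2

2 divisors


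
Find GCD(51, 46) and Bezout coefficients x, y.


Tabular extended Euclidean (each row: r = 51*s + 46*t):
r=51, s=1, t=0
r=46, s=0, t=1
q=1: r=5, s=1, t=-1   [51*(1) + 46*(-1) = 5]
q=9: r=1, s=-9, t=10   [51*(-9) + 46*(10) = 1]
q=5: r=0, s=46, t=-51   [51*(46) + 46*(-51) = 0]
GCD = 1; from the row with r=1: x=-9, y=10
Check: 51*(-9) + 46*(10) = -459 + 460 = 1

GCD = 1, x = -9, y = 10


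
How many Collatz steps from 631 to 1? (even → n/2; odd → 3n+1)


631 → 1894 → 947 → 2842 → 1421 → 4264 → 2132 → 1066 → 533 → 1600 → 800 → 400 → 200 → 100 → 50 → 25 → 76 → 38 → 19 → 58 → 29 → 88 → 44 → 22 → 11 → 34 → 17 → 52 → 26 → 13 → 40 → 20 → 10 → 5 → 16 → 8 → 4 → 2 → 1
Total steps = 38

38 steps


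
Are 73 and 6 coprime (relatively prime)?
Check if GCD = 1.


Euclidean algorithm:
73 = 12 * 6 + 1
6 = 6 * 1 + 0
GCD(73, 6) = 1

Yes, coprime (GCD = 1)


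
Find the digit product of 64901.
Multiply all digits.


6 × 4 × 9 × 0 × 1 = 0


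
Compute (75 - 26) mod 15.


75 - 26 = 49
49 mod 15 = 4


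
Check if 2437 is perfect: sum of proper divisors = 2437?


Proper divisors of 2437: 1
Sum = 1 = 1

No, 2437 is not perfect (1 ≠ 2437)


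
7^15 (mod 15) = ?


7^1 mod 15 = 7
7^2 mod 15 = 4
7^3 mod 15 = 13
7^4 mod 15 = 1
7^5 mod 15 = 7
7^6 mod 15 = 4
7^7 mod 15 = 13
7^8 mod 15 = 1
7^9 mod 15 = 7
7^10 mod 15 = 4
7^11 mod 15 = 13
7^12 mod 15 = 1
7^13 mod 15 = 7
7^14 mod 15 = 4
7^15 mod 15 = 13


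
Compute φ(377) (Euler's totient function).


377 = 13 × 29
Prime factors: 13, 29
φ(377) = 377 × (1-1/13) × (1-1/29)
= 377 × 12/13 × 28/29 = 336

φ(377) = 336


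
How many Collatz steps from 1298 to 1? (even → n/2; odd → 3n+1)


1298 → 649 → 1948 → 974 → 487 → 1462 → 731 → 2194 → 1097 → 3292 → 1646 → 823 → 2470 → 1235 → 3706 → 1853 → 5560 → 2780 → 1390 → 695 → 2086 → 1043 → 3130 → 1565 → 4696 → 2348 → 1174 → 587 → 1762 → 881 → 2644 → 1322 → 661 → 1984 → 992 → 496 → 248 → 124 → 62 → 31 → 94 → 47 → 142 → 71 → 214 → 107 → 322 → 161 → 484 → 242 → 121 → 364 → 182 → 91 → 274 → 137 → 412 → 206 → 103 → 310 → 155 → 466 → 233 → 700 → 350 → 175 → 526 → 263 → 790 → 395 → 1186 → 593 → 1780 → 890 → 445 → 1336 → 668 → 334 → 167 → 502 → 251 → 754 → 377 → 1132 → 566 → 283 → 850 → 425 → 1276 → 638 → 319 → 958 → 479 → 1438 → 719 → 2158 → 1079 → 3238 → 1619 → 4858 → 2429 → 7288 → 3644 → 1822 → 911 → 2734 → 1367 → 4102 → 2051 → 6154 → 3077 → 9232 → 4616 → 2308 → 1154 → 577 → 1732 → 866 → 433 → 1300 → 650 → 325 → 976 → 488 → 244 → 122 → 61 → 184 → 92 → 46 → 23 → 70 → 35 → 106 → 53 → 160 → 80 → 40 → 20 → 10 → 5 → 16 → 8 → 4 → 2 → 1
Total steps = 145

145 steps


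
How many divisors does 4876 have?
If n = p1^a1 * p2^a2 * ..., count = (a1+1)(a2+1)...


4876 = 2^2 × 23^1 × 53^1
d(4876) = (2+1) × (1+1) × (1+1) = 12

12 divisors


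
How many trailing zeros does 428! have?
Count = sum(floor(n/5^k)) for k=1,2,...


floor(428/5) = 85
floor(428/25) = 17
floor(428/125) = 3
Total = 105

105 trailing zeros


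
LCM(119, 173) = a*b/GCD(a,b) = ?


GCD(119, 173) = 1
LCM = 119*173/1 = 20587/1 = 20587

LCM = 20587


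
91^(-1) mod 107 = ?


Use the extended Euclidean algorithm on (107, 91); each row r = 107*s + 91*t:
r=107, s=1, t=0
r=91, s=0, t=1
q=1: r=16, s=1, t=-1   [107*(1) + 91*(-1) = 16]
q=5: r=11, s=-5, t=6   [107*(-5) + 91*(6) = 11]
q=1: r=5, s=6, t=-7   [107*(6) + 91*(-7) = 5]
q=2: r=1, s=-17, t=20   [107*(-17) + 91*(20) = 1]
q=5: r=0, s=91, t=-107   [107*(91) + 91*(-107) = 0]
GCD = 1 with t = 20, so 91*(20) ≡ 1 (mod 107)
Inverse = 20 mod 107 = 20
Check: 91 * 20 = 1820 ≡ 1 (mod 107)

91^(-1) ≡ 20 (mod 107)


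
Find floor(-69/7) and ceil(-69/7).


-69/7 = -9.8571
floor = -10
ceil = -9

floor = -10, ceil = -9


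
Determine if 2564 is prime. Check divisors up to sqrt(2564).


2564 / 2 = 1282 (exact division)
2564 is NOT prime.

No, 2564 is not prime


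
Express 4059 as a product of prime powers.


4059 / 3 = 1353
1353 / 3 = 451
451 / 11 = 41
41 / 41 = 1
4059 = 3^2 × 11 × 41


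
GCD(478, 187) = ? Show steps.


478 = 2 * 187 + 104
187 = 1 * 104 + 83
104 = 1 * 83 + 21
83 = 3 * 21 + 20
21 = 1 * 20 + 1
20 = 20 * 1 + 0
GCD = 1


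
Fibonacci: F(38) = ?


Sequence: 1, 1, 2, 3, 5, 8, 13, 21, 34, 55, 89, 144, 233, 377, 610, 987, 1597, 2584, 4181, 6765, 10946, 17711, 28657, 46368, 75025, 121393, 196418, 317811, 514229, 832040, 1346269, 2178309, 3524578, 5702887, 9227465, 14930352, 24157817, 39088169
F(38) = 39088169


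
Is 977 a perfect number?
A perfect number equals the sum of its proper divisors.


Proper divisors of 977: 1
Sum = 1 = 1

No, 977 is not perfect (1 ≠ 977)


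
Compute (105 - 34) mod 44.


105 - 34 = 71
71 mod 44 = 27


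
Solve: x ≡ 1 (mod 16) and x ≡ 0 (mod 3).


M = 16*3 = 48
M1 = M/16 = 3, M2 = M/3 = 16
M1^(-1) mod 16 = 11, M2^(-1) mod 3 = 1
x = 1*3*11 + 0*16*1 = 33
33 mod 48 = 33
Check: 33 mod 16 = 1 ✓, 33 mod 3 = 0 ✓

x ≡ 33 (mod 48)


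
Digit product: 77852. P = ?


7 × 7 × 8 × 5 × 2 = 3920


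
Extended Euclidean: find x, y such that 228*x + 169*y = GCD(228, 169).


Tabular extended Euclidean (each row: r = 228*s + 169*t):
r=228, s=1, t=0
r=169, s=0, t=1
q=1: r=59, s=1, t=-1   [228*(1) + 169*(-1) = 59]
q=2: r=51, s=-2, t=3   [228*(-2) + 169*(3) = 51]
q=1: r=8, s=3, t=-4   [228*(3) + 169*(-4) = 8]
q=6: r=3, s=-20, t=27   [228*(-20) + 169*(27) = 3]
q=2: r=2, s=43, t=-58   [228*(43) + 169*(-58) = 2]
q=1: r=1, s=-63, t=85   [228*(-63) + 169*(85) = 1]
q=2: r=0, s=169, t=-228   [228*(169) + 169*(-228) = 0]
GCD = 1; from the row with r=1: x=-63, y=85
Check: 228*(-63) + 169*(85) = -14364 + 14365 = 1

GCD = 1, x = -63, y = 85


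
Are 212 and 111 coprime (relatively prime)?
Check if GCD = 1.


Euclidean algorithm:
212 = 1 * 111 + 101
111 = 1 * 101 + 10
101 = 10 * 10 + 1
10 = 10 * 1 + 0
GCD(212, 111) = 1

Yes, coprime (GCD = 1)


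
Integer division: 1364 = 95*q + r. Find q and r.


1364 = 95 * 14 + 34
Check: 1330 + 34 = 1364

q = 14, r = 34


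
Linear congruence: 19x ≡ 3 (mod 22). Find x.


GCD(19, 22) = 1, unique solution
a^(-1) mod 22 = 7
x = 7 * 3 mod 22 = 21

x ≡ 21 (mod 22)


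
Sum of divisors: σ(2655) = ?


Divisors of 2655: 1, 3, 5, 9, 15, 45, 59, 177, 295, 531, 885, 2655
Sum = 1 + 3 + 5 + 9 + 15 + 45 + 59 + 177 + 295 + 531 + 885 + 2655 = 4680

σ(2655) = 4680


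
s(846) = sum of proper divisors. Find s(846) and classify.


Proper divisors: 1, 2, 3, 6, 9, 18, 47, 94, 141, 282, 423
Sum = 1 + 2 + 3 + 6 + 9 + 18 + 47 + 94 + 141 + 282 + 423 = 1026
1026 > 846 → abundant

s(846) = 1026 (abundant)


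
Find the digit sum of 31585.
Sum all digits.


3 + 1 + 5 + 8 + 5 = 22


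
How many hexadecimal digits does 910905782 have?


910905782 in base 16 = 364B51B6
Number of digits = 8

8 digits (base 16)


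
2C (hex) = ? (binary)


2C (base 16) = 44 (decimal)
44 (decimal) = 101100 (base 2)


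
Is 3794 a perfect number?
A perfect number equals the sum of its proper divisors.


Proper divisors of 3794: 1, 2, 7, 14, 271, 542, 1897
Sum = 1 + 2 + 7 + 14 + 271 + 542 + 1897 = 2734

No, 3794 is not perfect (2734 ≠ 3794)


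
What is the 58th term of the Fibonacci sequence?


Sequence: 1, 1, 2, 3, 5, 8, 13, 21, 34, 55, 89, 144, 233, 377, 610, 987, 1597, 2584, 4181, 6765, 10946, 17711, 28657, 46368, 75025, 121393, 196418, 317811, 514229, 832040, 1346269, 2178309, 3524578, 5702887, 9227465, 14930352, 24157817, 39088169, 63245986, 102334155, 165580141, 267914296, 433494437, 701408733, 1134903170, 1836311903, 2971215073, 4807526976, 7778742049, 12586269025, 20365011074, 32951280099, 53316291173, 86267571272, 139583862445, 225851433717, 365435296162, 591286729879
F(58) = 591286729879


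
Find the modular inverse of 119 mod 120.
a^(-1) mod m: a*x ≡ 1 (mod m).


Use the extended Euclidean algorithm on (120, 119); each row r = 120*s + 119*t:
r=120, s=1, t=0
r=119, s=0, t=1
q=1: r=1, s=1, t=-1   [120*(1) + 119*(-1) = 1]
q=119: r=0, s=-119, t=120   [120*(-119) + 119*(120) = 0]
GCD = 1 with t = -1, so 119*(-1) ≡ 1 (mod 120)
Inverse = -1 mod 120 = 119
Check: 119 * 119 = 14161 ≡ 1 (mod 120)

119^(-1) ≡ 119 (mod 120)


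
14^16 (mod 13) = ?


14^1 mod 13 = 1
14^2 mod 13 = 1
14^3 mod 13 = 1
14^4 mod 13 = 1
14^5 mod 13 = 1
14^6 mod 13 = 1
14^7 mod 13 = 1
14^8 mod 13 = 1
14^9 mod 13 = 1
14^10 mod 13 = 1
14^11 mod 13 = 1
14^12 mod 13 = 1
14^13 mod 13 = 1
14^14 mod 13 = 1
14^15 mod 13 = 1
14^16 mod 13 = 1


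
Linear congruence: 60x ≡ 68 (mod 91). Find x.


GCD(60, 91) = 1, unique solution
a^(-1) mod 91 = 44
x = 44 * 68 mod 91 = 80

x ≡ 80 (mod 91)


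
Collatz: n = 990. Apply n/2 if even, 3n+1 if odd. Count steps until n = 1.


990 → 495 → 1486 → 743 → 2230 → 1115 → 3346 → 1673 → 5020 → 2510 → 1255 → 3766 → 1883 → 5650 → 2825 → 8476 → 4238 → 2119 → 6358 → 3179 → 9538 → 4769 → 14308 → 7154 → 3577 → 10732 → 5366 → 2683 → 8050 → 4025 → 12076 → 6038 → 3019 → 9058 → 4529 → 13588 → 6794 → 3397 → 10192 → 5096 → 2548 → 1274 → 637 → 1912 → 956 → 478 → 239 → 718 → 359 → 1078 → 539 → 1618 → 809 → 2428 → 1214 → 607 → 1822 → 911 → 2734 → 1367 → 4102 → 2051 → 6154 → 3077 → 9232 → 4616 → 2308 → 1154 → 577 → 1732 → 866 → 433 → 1300 → 650 → 325 → 976 → 488 → 244 → 122 → 61 → 184 → 92 → 46 → 23 → 70 → 35 → 106 → 53 → 160 → 80 → 40 → 20 → 10 → 5 → 16 → 8 → 4 → 2 → 1
Total steps = 98

98 steps


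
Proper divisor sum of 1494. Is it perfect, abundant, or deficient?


Proper divisors: 1, 2, 3, 6, 9, 18, 83, 166, 249, 498, 747
Sum = 1 + 2 + 3 + 6 + 9 + 18 + 83 + 166 + 249 + 498 + 747 = 1782
1782 > 1494 → abundant

s(1494) = 1782 (abundant)


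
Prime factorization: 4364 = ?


4364 / 2 = 2182
2182 / 2 = 1091
1091 / 1091 = 1
4364 = 2^2 × 1091


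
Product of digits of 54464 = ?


5 × 4 × 4 × 6 × 4 = 1920


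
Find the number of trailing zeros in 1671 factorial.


floor(1671/5) = 334
floor(1671/25) = 66
floor(1671/125) = 13
floor(1671/625) = 2
Total = 415

415 trailing zeros


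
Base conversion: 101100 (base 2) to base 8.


101100 (base 2) = 44 (decimal)
44 (decimal) = 54 (base 8)


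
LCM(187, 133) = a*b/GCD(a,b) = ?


GCD(187, 133) = 1
LCM = 187*133/1 = 24871/1 = 24871

LCM = 24871


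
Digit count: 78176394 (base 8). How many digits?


78176394 in base 8 = 452160212
Number of digits = 9

9 digits (base 8)


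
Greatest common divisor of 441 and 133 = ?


441 = 3 * 133 + 42
133 = 3 * 42 + 7
42 = 6 * 7 + 0
GCD = 7


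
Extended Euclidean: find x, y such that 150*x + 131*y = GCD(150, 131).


Tabular extended Euclidean (each row: r = 150*s + 131*t):
r=150, s=1, t=0
r=131, s=0, t=1
q=1: r=19, s=1, t=-1   [150*(1) + 131*(-1) = 19]
q=6: r=17, s=-6, t=7   [150*(-6) + 131*(7) = 17]
q=1: r=2, s=7, t=-8   [150*(7) + 131*(-8) = 2]
q=8: r=1, s=-62, t=71   [150*(-62) + 131*(71) = 1]
q=2: r=0, s=131, t=-150   [150*(131) + 131*(-150) = 0]
GCD = 1; from the row with r=1: x=-62, y=71
Check: 150*(-62) + 131*(71) = -9300 + 9301 = 1

GCD = 1, x = -62, y = 71


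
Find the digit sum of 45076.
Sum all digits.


4 + 5 + 0 + 7 + 6 = 22


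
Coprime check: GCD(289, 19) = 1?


Euclidean algorithm:
289 = 15 * 19 + 4
19 = 4 * 4 + 3
4 = 1 * 3 + 1
3 = 3 * 1 + 0
GCD(289, 19) = 1

Yes, coprime (GCD = 1)


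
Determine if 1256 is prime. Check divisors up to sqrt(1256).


1256 / 2 = 628 (exact division)
1256 is NOT prime.

No, 1256 is not prime


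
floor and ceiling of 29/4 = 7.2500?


29/4 = 7.2500
floor = 7
ceil = 8

floor = 7, ceil = 8


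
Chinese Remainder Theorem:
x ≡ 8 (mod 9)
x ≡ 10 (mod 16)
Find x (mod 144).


M = 9*16 = 144
M1 = M/9 = 16, M2 = M/16 = 9
M1^(-1) mod 9 = 4, M2^(-1) mod 16 = 9
x = 8*16*4 + 10*9*9 = 1322
1322 mod 144 = 26
Check: 26 mod 9 = 8 ✓, 26 mod 16 = 10 ✓

x ≡ 26 (mod 144)


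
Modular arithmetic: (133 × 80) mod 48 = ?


133 × 80 = 10640
10640 mod 48 = 32


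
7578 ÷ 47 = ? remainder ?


7578 = 47 * 161 + 11
Check: 7567 + 11 = 7578

q = 161, r = 11


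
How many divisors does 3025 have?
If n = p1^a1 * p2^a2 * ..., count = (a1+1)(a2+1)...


3025 = 5^2 × 11^2
d(3025) = (2+1) × (2+1) = 9

9 divisors


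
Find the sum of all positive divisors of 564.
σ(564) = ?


Divisors of 564: 1, 2, 3, 4, 6, 12, 47, 94, 141, 188, 282, 564
Sum = 1 + 2 + 3 + 4 + 6 + 12 + 47 + 94 + 141 + 188 + 282 + 564 = 1344

σ(564) = 1344


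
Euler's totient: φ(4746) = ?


4746 = 2 × 3 × 7 × 113
Prime factors: 2, 3, 7, 113
φ(4746) = 4746 × (1-1/2) × (1-1/3) × (1-1/7) × (1-1/113)
= 4746 × 1/2 × 2/3 × 6/7 × 112/113 = 1344

φ(4746) = 1344


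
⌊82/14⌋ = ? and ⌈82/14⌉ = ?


82/14 = 5.8571
floor = 5
ceil = 6

floor = 5, ceil = 6


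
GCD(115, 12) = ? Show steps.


115 = 9 * 12 + 7
12 = 1 * 7 + 5
7 = 1 * 5 + 2
5 = 2 * 2 + 1
2 = 2 * 1 + 0
GCD = 1


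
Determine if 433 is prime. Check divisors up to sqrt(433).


Check divisors up to sqrt(433) = 20.8087
No divisors found.
433 is prime.

Yes, 433 is prime


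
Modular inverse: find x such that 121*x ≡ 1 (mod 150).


Use the extended Euclidean algorithm on (150, 121); each row r = 150*s + 121*t:
r=150, s=1, t=0
r=121, s=0, t=1
q=1: r=29, s=1, t=-1   [150*(1) + 121*(-1) = 29]
q=4: r=5, s=-4, t=5   [150*(-4) + 121*(5) = 5]
q=5: r=4, s=21, t=-26   [150*(21) + 121*(-26) = 4]
q=1: r=1, s=-25, t=31   [150*(-25) + 121*(31) = 1]
q=4: r=0, s=121, t=-150   [150*(121) + 121*(-150) = 0]
GCD = 1 with t = 31, so 121*(31) ≡ 1 (mod 150)
Inverse = 31 mod 150 = 31
Check: 121 * 31 = 3751 ≡ 1 (mod 150)

121^(-1) ≡ 31 (mod 150)


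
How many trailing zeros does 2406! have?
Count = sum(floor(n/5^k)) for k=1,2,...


floor(2406/5) = 481
floor(2406/25) = 96
floor(2406/125) = 19
floor(2406/625) = 3
Total = 599

599 trailing zeros


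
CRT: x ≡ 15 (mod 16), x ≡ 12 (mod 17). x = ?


M = 16*17 = 272
M1 = M/16 = 17, M2 = M/17 = 16
M1^(-1) mod 16 = 1, M2^(-1) mod 17 = 16
x = 15*17*1 + 12*16*16 = 3327
3327 mod 272 = 63
Check: 63 mod 16 = 15 ✓, 63 mod 17 = 12 ✓

x ≡ 63 (mod 272)


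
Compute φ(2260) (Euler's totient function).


2260 = 2^2 × 5 × 113
Prime factors: 2, 5, 113
φ(2260) = 2260 × (1-1/2) × (1-1/5) × (1-1/113)
= 2260 × 1/2 × 4/5 × 112/113 = 896

φ(2260) = 896


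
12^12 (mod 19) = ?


12^1 mod 19 = 12
12^2 mod 19 = 11
12^3 mod 19 = 18
12^4 mod 19 = 7
12^5 mod 19 = 8
12^6 mod 19 = 1
12^7 mod 19 = 12
12^8 mod 19 = 11
12^9 mod 19 = 18
12^10 mod 19 = 7
12^11 mod 19 = 8
12^12 mod 19 = 1


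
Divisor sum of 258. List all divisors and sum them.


Divisors of 258: 1, 2, 3, 6, 43, 86, 129, 258
Sum = 1 + 2 + 3 + 6 + 43 + 86 + 129 + 258 = 528

σ(258) = 528


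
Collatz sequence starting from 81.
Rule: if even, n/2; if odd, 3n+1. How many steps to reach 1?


81 → 244 → 122 → 61 → 184 → 92 → 46 → 23 → 70 → 35 → 106 → 53 → 160 → 80 → 40 → 20 → 10 → 5 → 16 → 8 → 4 → 2 → 1
Total steps = 22

22 steps


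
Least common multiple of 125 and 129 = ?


GCD(125, 129) = 1
LCM = 125*129/1 = 16125/1 = 16125

LCM = 16125


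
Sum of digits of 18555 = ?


1 + 8 + 5 + 5 + 5 = 24


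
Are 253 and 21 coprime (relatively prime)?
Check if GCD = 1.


Euclidean algorithm:
253 = 12 * 21 + 1
21 = 21 * 1 + 0
GCD(253, 21) = 1

Yes, coprime (GCD = 1)


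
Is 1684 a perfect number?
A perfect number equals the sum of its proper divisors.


Proper divisors of 1684: 1, 2, 4, 421, 842
Sum = 1 + 2 + 4 + 421 + 842 = 1270

No, 1684 is not perfect (1270 ≠ 1684)


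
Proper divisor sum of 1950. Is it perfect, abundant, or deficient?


Proper divisors: 1, 2, 3, 5, 6, 10, 13, 15, 25, 26, 30, 39, 50, 65, 75, 78, 130, 150, 195, 325, 390, 650, 975
Sum = 1 + 2 + 3 + 5 + 6 + 10 + 13 + 15 + 25 + 26 + 30 + 39 + 50 + 65 + 75 + 78 + 130 + 150 + 195 + 325 + 390 + 650 + 975 = 3258
3258 > 1950 → abundant

s(1950) = 3258 (abundant)


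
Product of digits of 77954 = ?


7 × 7 × 9 × 5 × 4 = 8820


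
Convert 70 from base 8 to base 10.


70 (base 8) = 56 (decimal)
56 (decimal) = 56 (base 10)


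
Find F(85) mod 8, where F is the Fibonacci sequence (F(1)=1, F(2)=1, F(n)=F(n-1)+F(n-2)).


F(k) mod 8 for k=1..85:
1, 1, 2, 3, 5, 0, 5, 5, 2, 7, 1, 0, 1, 1, 2, 3, 5, 0, 5, 5, 2, 7, 1, 0, 1, 1, 2, 3, 5, 0, 5, 5, 2, 7, 1, 0, 1, 1, 2, 3, 5, 0, 5, 5, 2, 7, 1, 0, 1, 1, 2, 3, 5, 0, 5, 5, 2, 7, 1, 0, 1, 1, 2, 3, 5, 0, 5, 5, 2, 7, 1, 0, 1, 1, 2, 3, 5, 0, 5, 5, 2, 7, 1, 0, 1
F(85) mod 8 = 1


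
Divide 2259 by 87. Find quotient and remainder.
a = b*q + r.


2259 = 87 * 25 + 84
Check: 2175 + 84 = 2259

q = 25, r = 84


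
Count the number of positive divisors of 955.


955 = 5^1 × 191^1
d(955) = (1+1) × (1+1) = 4

4 divisors


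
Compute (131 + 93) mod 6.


131 + 93 = 224
224 mod 6 = 2


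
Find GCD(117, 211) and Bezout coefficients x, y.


Tabular extended Euclidean (each row: r = 117*s + 211*t):
r=117, s=1, t=0
r=211, s=0, t=1
q=0: r=117, s=1, t=0   [117*(1) + 211*(0) = 117]
q=1: r=94, s=-1, t=1   [117*(-1) + 211*(1) = 94]
q=1: r=23, s=2, t=-1   [117*(2) + 211*(-1) = 23]
q=4: r=2, s=-9, t=5   [117*(-9) + 211*(5) = 2]
q=11: r=1, s=101, t=-56   [117*(101) + 211*(-56) = 1]
q=2: r=0, s=-211, t=117   [117*(-211) + 211*(117) = 0]
GCD = 1; from the row with r=1: x=101, y=-56
Check: 117*(101) + 211*(-56) = 11817 - 11816 = 1

GCD = 1, x = 101, y = -56


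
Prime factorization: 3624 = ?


3624 / 2 = 1812
1812 / 2 = 906
906 / 2 = 453
453 / 3 = 151
151 / 151 = 1
3624 = 2^3 × 3 × 151


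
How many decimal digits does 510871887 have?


510871887 has 9 digits in base 10
floor(log10(510871887)) + 1 = floor(8.7083) + 1 = 9

9 digits (base 10)


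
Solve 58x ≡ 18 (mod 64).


GCD(58, 64) = 2 divides 18
Divide: 29x ≡ 9 (mod 32)
x ≡ 29 (mod 32)


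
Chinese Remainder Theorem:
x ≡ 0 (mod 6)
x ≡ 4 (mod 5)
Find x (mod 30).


M = 6*5 = 30
M1 = M/6 = 5, M2 = M/5 = 6
M1^(-1) mod 6 = 5, M2^(-1) mod 5 = 1
x = 0*5*5 + 4*6*1 = 24
24 mod 30 = 24
Check: 24 mod 6 = 0 ✓, 24 mod 5 = 4 ✓

x ≡ 24 (mod 30)


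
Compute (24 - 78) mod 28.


24 - 78 = -54
-54 mod 28 = 2


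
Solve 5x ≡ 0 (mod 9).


GCD(5, 9) = 1, unique solution
a^(-1) mod 9 = 2
x = 2 * 0 mod 9 = 0

x ≡ 0 (mod 9)


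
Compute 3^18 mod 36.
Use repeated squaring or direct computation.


3^1 mod 36 = 3
3^2 mod 36 = 9
3^3 mod 36 = 27
3^4 mod 36 = 9
3^5 mod 36 = 27
3^6 mod 36 = 9
3^7 mod 36 = 27
3^8 mod 36 = 9
3^9 mod 36 = 27
3^10 mod 36 = 9
3^11 mod 36 = 27
3^12 mod 36 = 9
3^13 mod 36 = 27
3^14 mod 36 = 9
3^15 mod 36 = 27
3^16 mod 36 = 9
3^17 mod 36 = 27
3^18 mod 36 = 9


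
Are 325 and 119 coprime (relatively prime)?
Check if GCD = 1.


Euclidean algorithm:
325 = 2 * 119 + 87
119 = 1 * 87 + 32
87 = 2 * 32 + 23
32 = 1 * 23 + 9
23 = 2 * 9 + 5
9 = 1 * 5 + 4
5 = 1 * 4 + 1
4 = 4 * 1 + 0
GCD(325, 119) = 1

Yes, coprime (GCD = 1)


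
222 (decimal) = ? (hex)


222 (base 10) = 222 (decimal)
222 (decimal) = DE (base 16)


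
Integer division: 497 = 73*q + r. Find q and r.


497 = 73 * 6 + 59
Check: 438 + 59 = 497

q = 6, r = 59


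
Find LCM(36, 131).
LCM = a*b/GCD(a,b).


GCD(36, 131) = 1
LCM = 36*131/1 = 4716/1 = 4716

LCM = 4716


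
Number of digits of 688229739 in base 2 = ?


688229739 in base 2 = 101001000001011000110101101011
Number of digits = 30

30 digits (base 2)


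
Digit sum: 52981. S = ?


5 + 2 + 9 + 8 + 1 = 25


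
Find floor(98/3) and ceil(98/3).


98/3 = 32.6667
floor = 32
ceil = 33

floor = 32, ceil = 33


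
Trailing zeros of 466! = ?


floor(466/5) = 93
floor(466/25) = 18
floor(466/125) = 3
Total = 114

114 trailing zeros


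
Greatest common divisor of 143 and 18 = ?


143 = 7 * 18 + 17
18 = 1 * 17 + 1
17 = 17 * 1 + 0
GCD = 1


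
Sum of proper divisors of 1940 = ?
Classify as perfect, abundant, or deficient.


Proper divisors: 1, 2, 4, 5, 10, 20, 97, 194, 388, 485, 970
Sum = 1 + 2 + 4 + 5 + 10 + 20 + 97 + 194 + 388 + 485 + 970 = 2176
2176 > 1940 → abundant

s(1940) = 2176 (abundant)


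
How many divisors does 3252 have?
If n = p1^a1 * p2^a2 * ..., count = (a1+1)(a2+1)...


3252 = 2^2 × 3^1 × 271^1
d(3252) = (2+1) × (1+1) × (1+1) = 12

12 divisors


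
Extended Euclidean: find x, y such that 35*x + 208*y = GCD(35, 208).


Tabular extended Euclidean (each row: r = 35*s + 208*t):
r=35, s=1, t=0
r=208, s=0, t=1
q=0: r=35, s=1, t=0   [35*(1) + 208*(0) = 35]
q=5: r=33, s=-5, t=1   [35*(-5) + 208*(1) = 33]
q=1: r=2, s=6, t=-1   [35*(6) + 208*(-1) = 2]
q=16: r=1, s=-101, t=17   [35*(-101) + 208*(17) = 1]
q=2: r=0, s=208, t=-35   [35*(208) + 208*(-35) = 0]
GCD = 1; from the row with r=1: x=-101, y=17
Check: 35*(-101) + 208*(17) = -3535 + 3536 = 1

GCD = 1, x = -101, y = 17


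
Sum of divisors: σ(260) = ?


Divisors of 260: 1, 2, 4, 5, 10, 13, 20, 26, 52, 65, 130, 260
Sum = 1 + 2 + 4 + 5 + 10 + 13 + 20 + 26 + 52 + 65 + 130 + 260 = 588

σ(260) = 588


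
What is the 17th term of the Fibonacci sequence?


Sequence: 1, 1, 2, 3, 5, 8, 13, 21, 34, 55, 89, 144, 233, 377, 610, 987, 1597
F(17) = 1597


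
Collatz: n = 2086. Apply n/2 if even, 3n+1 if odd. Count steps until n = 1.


2086 → 1043 → 3130 → 1565 → 4696 → 2348 → 1174 → 587 → 1762 → 881 → 2644 → 1322 → 661 → 1984 → 992 → 496 → 248 → 124 → 62 → 31 → 94 → 47 → 142 → 71 → 214 → 107 → 322 → 161 → 484 → 242 → 121 → 364 → 182 → 91 → 274 → 137 → 412 → 206 → 103 → 310 → 155 → 466 → 233 → 700 → 350 → 175 → 526 → 263 → 790 → 395 → 1186 → 593 → 1780 → 890 → 445 → 1336 → 668 → 334 → 167 → 502 → 251 → 754 → 377 → 1132 → 566 → 283 → 850 → 425 → 1276 → 638 → 319 → 958 → 479 → 1438 → 719 → 2158 → 1079 → 3238 → 1619 → 4858 → 2429 → 7288 → 3644 → 1822 → 911 → 2734 → 1367 → 4102 → 2051 → 6154 → 3077 → 9232 → 4616 → 2308 → 1154 → 577 → 1732 → 866 → 433 → 1300 → 650 → 325 → 976 → 488 → 244 → 122 → 61 → 184 → 92 → 46 → 23 → 70 → 35 → 106 → 53 → 160 → 80 → 40 → 20 → 10 → 5 → 16 → 8 → 4 → 2 → 1
Total steps = 125

125 steps


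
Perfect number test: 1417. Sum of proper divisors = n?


Proper divisors of 1417: 1, 13, 109
Sum = 1 + 13 + 109 = 123

No, 1417 is not perfect (123 ≠ 1417)


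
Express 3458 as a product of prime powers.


3458 / 2 = 1729
1729 / 7 = 247
247 / 13 = 19
19 / 19 = 1
3458 = 2 × 7 × 13 × 19


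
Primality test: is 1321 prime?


Check divisors up to sqrt(1321) = 36.3456
No divisors found.
1321 is prime.

Yes, 1321 is prime


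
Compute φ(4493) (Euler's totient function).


4493 = 4493
Prime factors: 4493
φ(4493) = 4493 × (1-1/4493)
= 4493 × 4492/4493 = 4492

φ(4493) = 4492


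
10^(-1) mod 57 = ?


Use the extended Euclidean algorithm on (57, 10); each row r = 57*s + 10*t:
r=57, s=1, t=0
r=10, s=0, t=1
q=5: r=7, s=1, t=-5   [57*(1) + 10*(-5) = 7]
q=1: r=3, s=-1, t=6   [57*(-1) + 10*(6) = 3]
q=2: r=1, s=3, t=-17   [57*(3) + 10*(-17) = 1]
q=3: r=0, s=-10, t=57   [57*(-10) + 10*(57) = 0]
GCD = 1 with t = -17, so 10*(-17) ≡ 1 (mod 57)
Inverse = -17 mod 57 = 40
Check: 10 * 40 = 400 ≡ 1 (mod 57)

10^(-1) ≡ 40 (mod 57)


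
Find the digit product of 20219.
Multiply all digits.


2 × 0 × 2 × 1 × 9 = 0


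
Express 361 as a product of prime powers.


361 / 19 = 19
19 / 19 = 1
361 = 19^2


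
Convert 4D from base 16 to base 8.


4D (base 16) = 77 (decimal)
77 (decimal) = 115 (base 8)


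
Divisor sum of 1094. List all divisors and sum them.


Divisors of 1094: 1, 2, 547, 1094
Sum = 1 + 2 + 547 + 1094 = 1644

σ(1094) = 1644


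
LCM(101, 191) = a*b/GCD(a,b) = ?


GCD(101, 191) = 1
LCM = 101*191/1 = 19291/1 = 19291

LCM = 19291


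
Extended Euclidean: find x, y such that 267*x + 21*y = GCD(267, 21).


Tabular extended Euclidean (each row: r = 267*s + 21*t):
r=267, s=1, t=0
r=21, s=0, t=1
q=12: r=15, s=1, t=-12   [267*(1) + 21*(-12) = 15]
q=1: r=6, s=-1, t=13   [267*(-1) + 21*(13) = 6]
q=2: r=3, s=3, t=-38   [267*(3) + 21*(-38) = 3]
q=2: r=0, s=-7, t=89   [267*(-7) + 21*(89) = 0]
GCD = 3; from the row with r=3: x=3, y=-38
Check: 267*(3) + 21*(-38) = 801 - 798 = 3

GCD = 3, x = 3, y = -38


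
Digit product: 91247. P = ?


9 × 1 × 2 × 4 × 7 = 504


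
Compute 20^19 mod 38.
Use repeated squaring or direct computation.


20^1 mod 38 = 20
20^2 mod 38 = 20
20^3 mod 38 = 20
20^4 mod 38 = 20
20^5 mod 38 = 20
20^6 mod 38 = 20
20^7 mod 38 = 20
20^8 mod 38 = 20
20^9 mod 38 = 20
20^10 mod 38 = 20
20^11 mod 38 = 20
20^12 mod 38 = 20
20^13 mod 38 = 20
20^14 mod 38 = 20
20^15 mod 38 = 20
20^16 mod 38 = 20
20^17 mod 38 = 20
20^18 mod 38 = 20
20^19 mod 38 = 20
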